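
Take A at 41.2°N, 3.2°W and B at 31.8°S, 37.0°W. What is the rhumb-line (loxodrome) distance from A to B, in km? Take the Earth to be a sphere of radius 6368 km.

Rhumb course C = atan2(Δλ, Δψ) with Δψ = ln[tan(π/4+φ₂/2)/tan(π/4+φ₁/2)] = -1.3764, Δλ = -0.5899 → C = 203.20°
d = R·|Δφ| / |cos C| = 6368·1.27409 / 0.91914 = 8827 km

8827 km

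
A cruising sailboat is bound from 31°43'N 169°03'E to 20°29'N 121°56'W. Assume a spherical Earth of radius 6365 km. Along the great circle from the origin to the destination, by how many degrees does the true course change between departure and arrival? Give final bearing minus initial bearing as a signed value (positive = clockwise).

Initial bearing θ₁ = atan2(sin Δλ cos φ₂, cos φ₁ sin φ₂ − sin φ₁ cos φ₂ cos Δλ) = 82.10°
Final bearing θ₂ = (initial bearing from the destination back to the start) + 180° = 115.91°
Δθ = θ₂ − θ₁ = +33.8°

+33.8°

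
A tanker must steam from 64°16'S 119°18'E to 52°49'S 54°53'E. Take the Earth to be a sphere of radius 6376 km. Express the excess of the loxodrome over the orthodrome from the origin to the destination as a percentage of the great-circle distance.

4.1%

Great circle: σ = 0.5899 rad → d_gc = Rσ = 3761.1 km
Rhumb: Δφ = +0.1998, Δλ = -1.1243, Δψ = +0.3870, q = Δφ/Δψ = 0.5163 → d_rh = R√(Δφ²+q²Δλ²) = 3914.4 km
Excess = (3914.4 − 3761.1) / 3761.1 = 153.3 / 3761.1 = 4.08% ≈ 4.1%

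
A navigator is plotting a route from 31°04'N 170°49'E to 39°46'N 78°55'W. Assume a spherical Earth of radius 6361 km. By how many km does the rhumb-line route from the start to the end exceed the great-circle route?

662 km

Great circle: cos σ = sin φ₁ sin φ₂ + cos φ₁ cos φ₂ cos Δλ,  σ = 1.4686 rad → d_gc = 9341.7 km
Rhumb line: Δψ = +0.1867, q = Δφ/Δψ = 0.8134, d_rh = R√(Δφ²+q²Δλ²) = 10004.0 km
Excess = 10004.0 − 9341.7 = 662.3 ≈ 662 km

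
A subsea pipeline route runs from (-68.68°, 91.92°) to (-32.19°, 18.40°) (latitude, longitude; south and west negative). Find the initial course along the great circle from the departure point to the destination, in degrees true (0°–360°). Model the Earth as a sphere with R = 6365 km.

272.1°

N = sin Δλ·cos φ₂ = -0.8115;  D = cos φ₁ sin φ₂ − sin φ₁ cos φ₂ cos Δλ = +0.0300
initial course = atan2(N, D) = 272.11°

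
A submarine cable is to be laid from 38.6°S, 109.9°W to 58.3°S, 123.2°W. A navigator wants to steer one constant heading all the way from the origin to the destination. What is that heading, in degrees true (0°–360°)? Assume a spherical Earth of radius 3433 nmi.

203.7°

Meridional parts: M(φ₁)=-0.7313, M(φ₂)=-1.2591 → ΔM = -0.5278;  Δλ = -0.2321 rad
tan C = Δλ / ΔM = +0.4398 → C = 203.74°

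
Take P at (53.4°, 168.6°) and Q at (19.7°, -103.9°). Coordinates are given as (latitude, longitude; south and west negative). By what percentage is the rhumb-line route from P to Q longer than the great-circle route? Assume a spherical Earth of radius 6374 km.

Great circle: σ = 1.2712 rad → d_gc = Rσ = 8102.8 km
Rhumb: Δφ = -0.5882, Δλ = +1.5272, Δψ = -0.7557, q = Δφ/Δψ = 0.7783 → d_rh = R√(Δφ²+q²Δλ²) = 8453.3 km
Excess = (8453.3 − 8102.8) / 8102.8 = 350.5 / 8102.8 = 4.33% ≈ 4.3%

4.3%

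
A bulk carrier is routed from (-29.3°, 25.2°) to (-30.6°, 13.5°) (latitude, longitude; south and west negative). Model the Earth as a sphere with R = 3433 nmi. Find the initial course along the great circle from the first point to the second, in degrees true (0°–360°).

θ = atan2( sin Δλ·cos φ₂ ,  cos φ₁ sin φ₂ − sin φ₁ cos φ₂ cos Δλ )
  = atan2(-0.1745, -0.0314) = 259.79°

259.8°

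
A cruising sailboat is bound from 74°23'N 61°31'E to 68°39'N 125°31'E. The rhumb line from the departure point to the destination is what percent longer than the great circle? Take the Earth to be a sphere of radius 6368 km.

4.9%

Great circle: σ = 0.3483 rad → d_gc = Rσ = 2218.0 km
Rhumb: Δφ = -0.1001, Δλ = +1.1170, Δψ = -0.3182, q = Δφ/Δψ = 0.3145 → d_rh = R√(Δφ²+q²Δλ²) = 2326.1 km
Excess = (2326.1 − 2218.0) / 2218.0 = 108.1 / 2218.0 = 4.87% ≈ 4.9%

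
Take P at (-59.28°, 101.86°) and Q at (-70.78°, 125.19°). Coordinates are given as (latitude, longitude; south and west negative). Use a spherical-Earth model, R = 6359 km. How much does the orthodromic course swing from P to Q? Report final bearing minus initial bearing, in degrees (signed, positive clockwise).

-21.3°

At departure: θ₁ = atan2(sin Δλ cos φ₂, cos φ₁ sin φ₂ − sin φ₁ cos φ₂ cos Δλ) = 149.63°
At arrival: θ₂ = atan2(sin Δλ cos φ₁, −cos φ₂ sin φ₁ + sin φ₂ cos φ₁ cos Δλ) = 128.33°
Δθ = θ₂ − θ₁ = -21.3°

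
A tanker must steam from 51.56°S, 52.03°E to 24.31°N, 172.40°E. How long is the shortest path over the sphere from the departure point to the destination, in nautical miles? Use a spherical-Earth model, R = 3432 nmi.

7638 nmi

Haversine: a = sin²(Δφ/2)+cos φ₁ cos φ₂ sin²(Δλ/2) = 0.80445;  σ = 2·atan2(√a,√(1−a))
σ = 127.510° → d = Rσ = 3432·2.22546 = 7638 nmi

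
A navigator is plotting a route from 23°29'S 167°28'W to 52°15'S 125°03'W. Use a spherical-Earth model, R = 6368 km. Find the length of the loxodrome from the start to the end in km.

4840 km

Δψ = ln[tan(π/4+φ₂/2)/tan(π/4+φ₁/2)] = -0.6514;  Δφ = -0.5021 rad,  Δλ = +0.7403 rad
q = Δφ/Δψ = 0.7707
d = R·√(Δφ² + q²Δλ²) = 6368·0.76003 = 4840 km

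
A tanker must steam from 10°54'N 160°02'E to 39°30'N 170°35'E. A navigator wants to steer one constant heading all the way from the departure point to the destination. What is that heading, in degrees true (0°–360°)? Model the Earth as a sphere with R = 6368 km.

18.2°

Δψ = ln[tan(π/4+φ₂/2)/tan(π/4+φ₁/2)] = +0.5602
Δλ = +0.1841 rad (taken the short way round)
course = atan2(Δλ, Δψ) = 18.20°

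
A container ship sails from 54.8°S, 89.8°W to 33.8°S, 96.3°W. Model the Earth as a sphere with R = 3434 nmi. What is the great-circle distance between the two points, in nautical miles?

1288 nmi

cos σ = sin φ₁ sin φ₂ + cos φ₁ cos φ₂ cos Δλ
      = sin(-54.80°)sin(-33.80°) + cos(-54.80°)cos(-33.80°)cos(-6.50°) = 0.9305
σ = 21.487° → d = Rσ = 3434·0.37502 = 1288 nmi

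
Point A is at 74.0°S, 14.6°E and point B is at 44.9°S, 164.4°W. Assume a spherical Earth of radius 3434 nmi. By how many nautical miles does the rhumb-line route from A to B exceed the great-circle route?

Great circle: cos σ = sin φ₁ sin φ₂ + cos φ₁ cos φ₂ cos Δλ,  σ = 1.0664 rad → d_gc = 3661.89 nmi
Rhumb line: Δψ = +1.0833, q = Δφ/Δψ = 0.4688, d_rh = R√(Δφ²+q²Δλ²) = 5323.40 nmi
Excess = 5323.40 − 3661.89 = 1661.51 ≈ 1662 nmi

1662 nmi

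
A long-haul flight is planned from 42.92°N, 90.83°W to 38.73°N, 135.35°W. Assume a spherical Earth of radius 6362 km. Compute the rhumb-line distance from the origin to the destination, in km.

Rhumb course C = atan2(Δλ, Δψ) with Δψ = ln[tan(π/4+φ₂/2)/tan(π/4+φ₁/2)] = -0.0967, Δλ = -0.7770 → C = 262.91°
d = R·|Δφ| / |cos C| = 6362·0.07313 / 0.12349 = 3767 km

3767 km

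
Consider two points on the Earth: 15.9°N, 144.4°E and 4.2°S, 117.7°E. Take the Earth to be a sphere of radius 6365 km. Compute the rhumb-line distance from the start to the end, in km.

Δψ = ln[tan(π/4+φ₂/2)/tan(π/4+φ₁/2)] = -0.3545;  Δφ = -0.3508 rad,  Δλ = -0.4660 rad
q = Δφ/Δψ = 0.9896
d = R·√(Δφ² + q²Δλ²) = 6365·0.57941 = 3688 km

3688 km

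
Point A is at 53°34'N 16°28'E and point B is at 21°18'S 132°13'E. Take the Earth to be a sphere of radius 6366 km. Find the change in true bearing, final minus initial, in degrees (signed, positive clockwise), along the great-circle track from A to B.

+58.3°

Initial bearing θ₁ = atan2(sin Δλ cos φ₂, cos φ₁ sin φ₂ − sin φ₁ cos φ₂ cos Δλ) = 82.54°
Final bearing θ₂ = (initial bearing from the destination back to the start) + 180° = 140.80°
Δθ = θ₂ − θ₁ = +58.3°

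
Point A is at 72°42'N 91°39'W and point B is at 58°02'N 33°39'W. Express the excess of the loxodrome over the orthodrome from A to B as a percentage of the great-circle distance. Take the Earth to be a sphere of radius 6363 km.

3.7%

Great circle: σ = 0.4659 rad → d_gc = Rσ = 2964.68 km
Rhumb: Δφ = -0.2560, Δλ = +1.0123, Δψ = -0.6328, q = Δφ/Δψ = 0.4045 → d_rh = R√(Δφ²+q²Δλ²) = 3072.92 km
Excess = (3072.92 − 2964.68) / 2964.68 = 108.24 / 2964.68 = 3.651% ≈ 3.7%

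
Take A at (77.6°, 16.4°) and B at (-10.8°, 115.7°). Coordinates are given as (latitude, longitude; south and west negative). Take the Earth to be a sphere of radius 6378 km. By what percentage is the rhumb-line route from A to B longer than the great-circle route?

Great circle: σ = 1.7896 rad → d_gc = Rσ = 11414.3 km
Rhumb: Δφ = -1.5429, Δλ = +1.7331, Δψ = -2.4094, q = Δφ/Δψ = 0.6404 → d_rh = R√(Δφ²+q²Δλ²) = 12121.8 km
Excess = (12121.8 − 11414.3) / 11414.3 = 707.5 / 11414.3 = 6.20% ≈ 6.2%

6.2%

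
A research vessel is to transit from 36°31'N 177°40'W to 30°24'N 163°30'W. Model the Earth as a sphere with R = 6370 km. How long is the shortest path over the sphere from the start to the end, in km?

cos σ = sin φ₁ sin φ₂ + cos φ₁ cos φ₂ cos Δλ
      = sin(36.52°)sin(30.40°) + cos(36.52°)cos(30.40°)cos(14.17°) = 0.9732
σ = 13.288° → d = Rσ = 6370·0.23193 = 1477 km

1477 km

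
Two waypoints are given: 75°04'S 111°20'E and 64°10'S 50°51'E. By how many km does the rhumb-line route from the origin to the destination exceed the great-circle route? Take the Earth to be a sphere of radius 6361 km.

Great circle: cos σ = sin φ₁ sin φ₂ + cos φ₁ cos φ₂ cos Δλ,  σ = 0.3898 rad → d_gc = 2479.43 km
Rhumb line: Δψ = +0.5595, q = Δφ/Δψ = 0.3400, d_rh = R√(Δφ²+q²Δλ²) = 2583.95 km
Excess = 2583.95 − 2479.43 = 104.52 ≈ 105 km

105 km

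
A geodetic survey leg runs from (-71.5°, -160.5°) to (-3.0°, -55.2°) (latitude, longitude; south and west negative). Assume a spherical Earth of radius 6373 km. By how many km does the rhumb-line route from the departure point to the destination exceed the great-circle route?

Great circle: cos σ = sin φ₁ sin φ₂ + cos φ₁ cos φ₂ cos Δλ,  σ = 1.6048 rad → d_gc = 10227.3 km
Rhumb line: Δψ = +1.7625, q = Δφ/Δψ = 0.6783, d_rh = R√(Δφ²+q²Δλ²) = 11008.0 km
Excess = 11008.0 − 10227.3 = 780.7 ≈ 781 km

781 km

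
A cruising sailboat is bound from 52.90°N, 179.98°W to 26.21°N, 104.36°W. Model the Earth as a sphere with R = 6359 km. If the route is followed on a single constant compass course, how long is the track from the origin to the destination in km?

6989 km

Δψ = ln[tan(π/4+φ₂/2)/tan(π/4+φ₁/2)] = -0.6176;  Δφ = -0.4658 rad,  Δλ = +1.3198 rad
q = Δφ/Δψ = 0.7542
d = R·√(Δφ² + q²Δλ²) = 6359·1.09902 = 6989 km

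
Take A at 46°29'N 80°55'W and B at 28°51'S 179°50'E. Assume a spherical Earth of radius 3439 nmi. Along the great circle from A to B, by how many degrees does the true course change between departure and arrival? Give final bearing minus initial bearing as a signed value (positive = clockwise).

-25.7°

Initial bearing θ₁ = atan2(sin Δλ cos φ₂, cos φ₁ sin φ₂ − sin φ₁ cos φ₂ cos Δλ) = 255.09°
Final bearing θ₂ = (initial bearing from the destination back to the start) + 180° = 229.44°
Δθ = θ₂ − θ₁ = -25.7°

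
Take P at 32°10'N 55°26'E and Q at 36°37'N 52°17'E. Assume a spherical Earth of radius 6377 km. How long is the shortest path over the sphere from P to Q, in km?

573 km

Haversine: a = sin²(Δφ/2)+cos φ₁ cos φ₂ sin²(Δλ/2) = 0.00202;  σ = 2·atan2(√a,√(1−a))
σ = 5.153° → d = Rσ = 6377·0.08993 = 573 km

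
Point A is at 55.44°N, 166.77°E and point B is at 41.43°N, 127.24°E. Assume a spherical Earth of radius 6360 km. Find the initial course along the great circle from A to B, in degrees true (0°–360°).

258.1°

N = sin Δλ·cos φ₂ = -0.4772;  D = cos φ₁ sin φ₂ − sin φ₁ cos φ₂ cos Δλ = -0.1009
initial course = atan2(N, D) = 258.06°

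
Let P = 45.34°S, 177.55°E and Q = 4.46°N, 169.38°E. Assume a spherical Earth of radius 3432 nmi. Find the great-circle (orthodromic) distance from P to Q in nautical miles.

cos σ = sin φ₁ sin φ₂ + cos φ₁ cos φ₂ cos Δλ
      = sin(-45.34°)sin(4.46°) + cos(-45.34°)cos(4.46°)cos(-8.17°) = 0.6383
σ = 50.331° → d = Rσ = 3432·0.87845 = 3015 nmi

3015 nmi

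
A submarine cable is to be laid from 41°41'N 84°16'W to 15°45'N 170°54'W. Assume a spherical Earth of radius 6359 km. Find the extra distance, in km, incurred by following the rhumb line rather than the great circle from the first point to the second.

Great circle: cos σ = sin φ₁ sin φ₂ + cos φ₁ cos φ₂ cos Δλ,  σ = 1.3462 rad → d_gc = 8560.42 km
Rhumb line: Δψ = -0.5233, q = Δφ/Δψ = 0.8649, d_rh = R√(Δφ²+q²Δλ²) = 8799.94 km
Excess = 8799.94 − 8560.42 = 239.52 ≈ 240 km

240 km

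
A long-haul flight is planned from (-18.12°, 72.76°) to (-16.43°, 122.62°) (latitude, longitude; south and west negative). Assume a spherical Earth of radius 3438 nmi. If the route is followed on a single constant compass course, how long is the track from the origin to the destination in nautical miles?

2859 nmi

Δψ = ln[tan(π/4+φ₂/2)/tan(π/4+φ₁/2)] = +0.0309;  Δφ = +0.0295 rad,  Δλ = +0.8702 rad
q = Δφ/Δψ = 0.9548
d = R·√(Δφ² + q²Δλ²) = 3438·0.83145 = 2859 nmi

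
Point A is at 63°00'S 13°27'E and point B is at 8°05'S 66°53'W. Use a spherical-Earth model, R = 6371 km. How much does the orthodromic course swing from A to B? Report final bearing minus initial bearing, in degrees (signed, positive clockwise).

At departure: θ₁ = atan2(sin Δλ cos φ₂, cos φ₁ sin φ₂ − sin φ₁ cos φ₂ cos Δλ) = 274.94°
At arrival: θ₂ = atan2(sin Δλ cos φ₁, −cos φ₂ sin φ₁ + sin φ₂ cos φ₁ cos Δλ) = 332.82°
Δθ = θ₂ − θ₁ = +57.9°

+57.9°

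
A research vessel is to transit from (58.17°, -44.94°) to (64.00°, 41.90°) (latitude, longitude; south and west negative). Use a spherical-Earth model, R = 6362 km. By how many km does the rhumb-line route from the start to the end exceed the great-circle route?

354 km

Great circle: cos σ = sin φ₁ sin φ₂ + cos φ₁ cos φ₂ cos Δλ,  σ = 0.6819 rad → d_gc = 4338.3 km
Rhumb line: Δψ = +0.2111, q = Δφ/Δψ = 0.4819, d_rh = R√(Δφ²+q²Δλ²) = 4691.9 km
Excess = 4691.9 − 4338.3 = 353.6 ≈ 354 km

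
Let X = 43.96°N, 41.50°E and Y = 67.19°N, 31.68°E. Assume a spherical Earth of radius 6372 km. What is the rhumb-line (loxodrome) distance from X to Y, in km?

Δψ = ln[tan(π/4+φ₂/2)/tan(π/4+φ₁/2)] = +0.7449;  Δφ = +0.4054 rad,  Δλ = -0.1714 rad
q = Δφ/Δψ = 0.5443
d = R·√(Δφ² + q²Δλ²) = 6372·0.41603 = 2651 km

2651 km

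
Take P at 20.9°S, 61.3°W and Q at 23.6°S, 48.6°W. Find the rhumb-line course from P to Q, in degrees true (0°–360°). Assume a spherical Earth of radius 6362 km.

102.9°

Meridional parts: M(φ₁)=-0.3731, M(φ₂)=-0.4241 → ΔM = -0.0509;  Δλ = +0.2217 rad
tan C = Δλ / ΔM = -4.3529 → C = 102.94°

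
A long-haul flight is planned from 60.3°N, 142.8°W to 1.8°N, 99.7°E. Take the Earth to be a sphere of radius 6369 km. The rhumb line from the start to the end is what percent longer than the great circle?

Great circle: σ = 1.7736 rad → d_gc = Rσ = 11295.8 km
Rhumb: Δφ = -1.0210, Δλ = -2.0508, Δψ = -1.2961, q = Δφ/Δψ = 0.7878 → d_rh = R√(Δφ²+q²Δλ²) = 12172.2 km
Excess = (12172.2 − 11295.8) / 11295.8 = 876.4 / 11295.8 = 7.76% ≈ 7.8%

7.8%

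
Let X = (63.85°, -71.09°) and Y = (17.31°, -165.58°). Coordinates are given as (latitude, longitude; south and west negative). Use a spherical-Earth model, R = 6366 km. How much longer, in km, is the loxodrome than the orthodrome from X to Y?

529 km

Great circle: cos σ = sin φ₁ sin φ₂ + cos φ₁ cos φ₂ cos Δλ,  σ = 1.3345 rad → d_gc = 8495.1 km
Rhumb line: Δψ = -1.1531, q = Δφ/Δψ = 0.7044, d_rh = R√(Δφ²+q²Δλ²) = 9023.8 km
Excess = 9023.8 − 8495.1 = 528.7 ≈ 529 km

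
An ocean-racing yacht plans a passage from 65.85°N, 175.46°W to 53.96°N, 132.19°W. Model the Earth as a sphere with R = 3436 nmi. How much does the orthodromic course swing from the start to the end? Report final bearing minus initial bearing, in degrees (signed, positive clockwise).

+38.1°

Initial bearing θ₁ = atan2(sin Δλ cos φ₂, cos φ₁ sin φ₂ − sin φ₁ cos φ₂ cos Δλ) = 98.47°
Final bearing θ₂ = (initial bearing from the destination back to the start) + 180° = 136.54°
Δθ = θ₂ − θ₁ = +38.1°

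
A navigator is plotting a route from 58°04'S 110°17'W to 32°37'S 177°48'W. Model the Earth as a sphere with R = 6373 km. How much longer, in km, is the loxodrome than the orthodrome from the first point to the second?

186 km

Great circle: cos σ = sin φ₁ sin φ₂ + cos φ₁ cos φ₂ cos Δλ,  σ = 0.8921 rad → d_gc = 5685.1 km
Rhumb line: Δψ = +0.6486, q = Δφ/Δψ = 0.6848, d_rh = R√(Δφ²+q²Δλ²) = 5870.7 km
Excess = 5870.7 − 5685.1 = 185.6 ≈ 186 km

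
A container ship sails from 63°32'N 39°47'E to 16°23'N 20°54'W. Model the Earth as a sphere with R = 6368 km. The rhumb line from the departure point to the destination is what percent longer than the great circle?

2.3%

Great circle: σ = 1.0907 rad → d_gc = Rσ = 6945.6 km
Rhumb: Δφ = -0.8229, Δλ = -1.0591, Δψ = -1.1576, q = Δφ/Δψ = 0.7109 → d_rh = R√(Δφ²+q²Δλ²) = 7102.9 km
Excess = (7102.9 − 6945.6) / 6945.6 = 157.3 / 6945.6 = 2.26% ≈ 2.3%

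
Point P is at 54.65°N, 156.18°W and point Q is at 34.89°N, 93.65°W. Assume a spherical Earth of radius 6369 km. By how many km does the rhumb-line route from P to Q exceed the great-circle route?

140 km

Great circle: cos σ = sin φ₁ sin φ₂ + cos φ₁ cos φ₂ cos Δλ,  σ = 0.8156 rad → d_gc = 5194.3 km
Rhumb line: Δψ = -0.4931, q = Δφ/Δψ = 0.6994, d_rh = R√(Δφ²+q²Δλ²) = 5334.3 km
Excess = 5334.3 − 5194.3 = 140.0 ≈ 140 km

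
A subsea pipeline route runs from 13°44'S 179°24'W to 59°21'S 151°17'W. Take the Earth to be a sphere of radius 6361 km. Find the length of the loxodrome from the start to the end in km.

5588 km

Δψ = ln[tan(π/4+φ₂/2)/tan(π/4+φ₁/2)] = -1.0525;  Δφ = -0.7962 rad,  Δλ = +0.4907 rad
q = Δφ/Δψ = 0.7565
d = R·√(Δφ² + q²Δλ²) = 6361·0.87845 = 5588 km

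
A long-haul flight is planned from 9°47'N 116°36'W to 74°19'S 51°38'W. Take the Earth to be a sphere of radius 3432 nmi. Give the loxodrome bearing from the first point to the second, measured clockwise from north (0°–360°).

152.2°

Δψ = ln[tan(π/4+φ₂/2)/tan(π/4+φ₁/2)] = -2.1541
Δλ = +1.1339 rad (taken the short way round)
course = atan2(Δλ, Δψ) = 152.24°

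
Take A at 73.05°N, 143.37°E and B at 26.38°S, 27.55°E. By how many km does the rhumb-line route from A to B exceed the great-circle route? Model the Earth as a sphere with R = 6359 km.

Great circle: cos σ = sin φ₁ sin φ₂ + cos φ₁ cos φ₂ cos Δλ,  σ = 2.1398 rad → d_gc = 13606.9 km
Rhumb line: Δψ = -2.3814, q = Δφ/Δψ = 0.7287, d_rh = R√(Δφ²+q²Δλ²) = 14475.0 km
Excess = 14475.0 − 13606.9 = 868.1 ≈ 868 km

868 km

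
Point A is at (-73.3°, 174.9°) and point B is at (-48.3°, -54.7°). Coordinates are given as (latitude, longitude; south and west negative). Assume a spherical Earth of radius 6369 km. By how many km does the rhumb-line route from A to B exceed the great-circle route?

Great circle: cos σ = sin φ₁ sin φ₂ + cos φ₁ cos φ₂ cos Δλ,  σ = 0.9382 rad → d_gc = 5975.3 km
Rhumb line: Δψ = +0.9535, q = Δφ/Δψ = 0.4576, d_rh = R√(Δφ²+q²Δλ²) = 7191.6 km
Excess = 7191.6 − 5975.3 = 1216.3 ≈ 1216 km

1216 km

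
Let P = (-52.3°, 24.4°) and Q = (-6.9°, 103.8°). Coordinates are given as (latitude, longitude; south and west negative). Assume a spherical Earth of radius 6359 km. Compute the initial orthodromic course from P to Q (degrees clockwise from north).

85.8°

N = sin Δλ·cos φ₂ = +0.9758;  D = cos φ₁ sin φ₂ − sin φ₁ cos φ₂ cos Δλ = +0.0710
initial course = atan2(N, D) = 85.84°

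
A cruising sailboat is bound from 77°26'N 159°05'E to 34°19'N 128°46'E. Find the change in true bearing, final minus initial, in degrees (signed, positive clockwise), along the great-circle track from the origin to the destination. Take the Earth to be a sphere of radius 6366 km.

-27.1°

At departure: θ₁ = atan2(sin Δλ cos φ₂, cos φ₁ sin φ₂ − sin φ₁ cos φ₂ cos Δλ) = 216.03°
At arrival: θ₂ = atan2(sin Δλ cos φ₁, −cos φ₂ sin φ₁ + sin φ₂ cos φ₁ cos Δλ) = 188.91°
Δθ = θ₂ − θ₁ = -27.1°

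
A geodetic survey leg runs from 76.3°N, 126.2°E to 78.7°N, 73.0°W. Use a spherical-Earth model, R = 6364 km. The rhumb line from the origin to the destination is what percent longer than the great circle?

41.1%

Great circle: σ = 0.4302 rad → d_gc = Rσ = 2737.7 km
Rhumb: Δφ = +0.0419, Δλ = +2.8065, Δψ = +0.1941, q = Δφ/Δψ = 0.2158 → d_rh = R√(Δφ²+q²Δλ²) = 3863.1 km
Excess = (3863.1 − 2737.7) / 2737.7 = 1125.4 / 2737.7 = 41.11% ≈ 41.1%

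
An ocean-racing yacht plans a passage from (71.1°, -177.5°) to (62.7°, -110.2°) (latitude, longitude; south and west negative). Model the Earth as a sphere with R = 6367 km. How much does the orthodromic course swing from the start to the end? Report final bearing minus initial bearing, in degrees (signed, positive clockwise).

+63.1°

Initial bearing θ₁ = atan2(sin Δλ cos φ₂, cos φ₁ sin φ₂ − sin φ₁ cos φ₂ cos Δλ) = 74.12°
Final bearing θ₂ = (initial bearing from the destination back to the start) + 180° = 137.21°
Δθ = θ₂ − θ₁ = +63.1°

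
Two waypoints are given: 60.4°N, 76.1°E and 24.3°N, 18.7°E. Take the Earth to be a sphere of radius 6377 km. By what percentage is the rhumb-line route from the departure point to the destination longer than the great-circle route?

2.1%

Great circle: σ = 0.9269 rad → d_gc = Rσ = 5910.5 km
Rhumb: Δφ = -0.6301, Δλ = -1.0018, Δψ = -0.8936, q = Δφ/Δψ = 0.7051 → d_rh = R√(Δφ²+q²Δλ²) = 6036.2 km
Excess = (6036.2 − 5910.5) / 5910.5 = 125.7 / 5910.5 = 2.13% ≈ 2.1%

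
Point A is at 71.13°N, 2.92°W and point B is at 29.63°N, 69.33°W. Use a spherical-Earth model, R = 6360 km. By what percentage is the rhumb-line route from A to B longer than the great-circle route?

3.7%

Great circle: σ = 0.9517 rad → d_gc = Rσ = 6052.6 km
Rhumb: Δφ = -0.7243, Δλ = -1.1591, Δψ = -1.2528, q = Δφ/Δψ = 0.5781 → d_rh = R√(Δφ²+q²Δλ²) = 6275.7 km
Excess = (6275.7 − 6052.6) / 6052.6 = 223.1 / 6052.6 = 3.69% ≈ 3.7%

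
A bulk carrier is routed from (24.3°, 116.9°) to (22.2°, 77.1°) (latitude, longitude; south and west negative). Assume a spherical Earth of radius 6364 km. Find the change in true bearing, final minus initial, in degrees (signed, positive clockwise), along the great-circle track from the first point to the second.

-16.3°

Initial bearing θ₁ = atan2(sin Δλ cos φ₂, cos φ₁ sin φ₂ − sin φ₁ cos φ₂ cos Δλ) = 274.98°
Final bearing θ₂ = (initial bearing from the destination back to the start) + 180° = 258.71°
Δθ = θ₂ − θ₁ = -16.3°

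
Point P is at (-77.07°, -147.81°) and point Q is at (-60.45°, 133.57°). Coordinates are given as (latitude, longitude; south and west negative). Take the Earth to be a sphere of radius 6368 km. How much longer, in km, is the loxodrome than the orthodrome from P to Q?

Great circle: cos σ = sin φ₁ sin φ₂ + cos φ₁ cos φ₂ cos Δλ,  σ = 0.5163 rad → d_gc = 3287.92 km
Rhumb line: Δψ = +0.8448, q = Δφ/Δψ = 0.3434, d_rh = R√(Δφ²+q²Δλ²) = 3523.38 km
Excess = 3523.38 − 3287.92 = 235.46 ≈ 235 km

235 km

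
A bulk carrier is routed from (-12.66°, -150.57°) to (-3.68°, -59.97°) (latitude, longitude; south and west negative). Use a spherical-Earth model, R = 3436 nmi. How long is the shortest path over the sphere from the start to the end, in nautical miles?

Haversine: a = sin²(Δφ/2)+cos φ₁ cos φ₂ sin²(Δλ/2) = 0.49806;  σ = 2·atan2(√a,√(1−a))
σ = 89.778° → d = Rσ = 3436·1.56693 = 5384 nmi

5384 nmi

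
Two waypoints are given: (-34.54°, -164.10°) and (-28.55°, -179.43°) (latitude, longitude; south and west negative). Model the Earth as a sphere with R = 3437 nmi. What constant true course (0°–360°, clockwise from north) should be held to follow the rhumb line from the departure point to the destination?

294.6°

Δψ = ln[tan(π/4+φ₂/2)/tan(π/4+φ₁/2)] = +0.1228
Δλ = -0.2676 rad (taken the short way round)
course = atan2(Δλ, Δψ) = 294.65°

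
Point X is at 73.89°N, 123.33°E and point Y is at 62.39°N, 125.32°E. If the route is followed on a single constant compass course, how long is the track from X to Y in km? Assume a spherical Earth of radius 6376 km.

Rhumb course C = atan2(Δλ, Δψ) with Δψ = ln[tan(π/4+φ₂/2)/tan(π/4+φ₁/2)] = -0.5517, Δλ = +0.0347 → C = 176.40°
d = R·|Δφ| / |cos C| = 6376·0.20071 / 0.99802 = 1282 km

1282 km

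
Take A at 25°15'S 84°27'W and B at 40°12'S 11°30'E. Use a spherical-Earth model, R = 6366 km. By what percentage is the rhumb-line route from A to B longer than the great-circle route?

Great circle: σ = 1.3656 rad → d_gc = Rσ = 8693.7 km
Rhumb: Δφ = -0.2609, Δλ = +1.6746, Δψ = -0.3118, q = Δφ/Δψ = 0.8369 → d_rh = R√(Δφ²+q²Δλ²) = 9075.3 km
Excess = (9075.3 − 8693.7) / 8693.7 = 381.6 / 8693.7 = 4.39% ≈ 4.4%

4.4%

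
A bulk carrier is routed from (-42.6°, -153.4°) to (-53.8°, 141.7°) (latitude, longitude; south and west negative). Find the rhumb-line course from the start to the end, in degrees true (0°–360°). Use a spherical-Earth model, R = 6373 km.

255.4°

Δψ = ln[tan(π/4+φ₂/2)/tan(π/4+φ₁/2)] = -0.2949
Δλ = -1.1327 rad (taken the short way round)
course = atan2(Δλ, Δψ) = 255.41°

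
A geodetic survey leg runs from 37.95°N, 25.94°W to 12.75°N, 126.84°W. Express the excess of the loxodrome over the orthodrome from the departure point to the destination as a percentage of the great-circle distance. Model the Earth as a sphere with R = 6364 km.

Great circle: σ = 1.5805 rad → d_gc = Rσ = 10058.3 km
Rhumb: Δφ = -0.4398, Δλ = -1.7610, Δψ = -0.4925, q = Δφ/Δψ = 0.8931 → d_rh = R√(Δφ²+q²Δλ²) = 10392.7 km
Excess = (10392.7 − 10058.3) / 10058.3 = 334.4 / 10058.3 = 3.32% ≈ 3.3%

3.3%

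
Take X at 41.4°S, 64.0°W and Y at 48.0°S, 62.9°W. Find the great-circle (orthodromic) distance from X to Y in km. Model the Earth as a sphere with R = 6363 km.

Haversine: a = sin²(Δφ/2)+cos φ₁ cos φ₂ sin²(Δλ/2) = 0.00336;  σ = 2·atan2(√a,√(1−a))
σ = 6.646° → d = Rσ = 6363·0.11599 = 738 km

738 km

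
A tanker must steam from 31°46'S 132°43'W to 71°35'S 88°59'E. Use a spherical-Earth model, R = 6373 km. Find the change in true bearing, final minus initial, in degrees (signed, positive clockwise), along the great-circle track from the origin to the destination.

At departure: θ₁ = atan2(sin Δλ cos φ₂, cos φ₁ sin φ₂ − sin φ₁ cos φ₂ cos Δλ) = 192.72°
At arrival: θ₂ = atan2(sin Δλ cos φ₁, −cos φ₂ sin φ₁ + sin φ₂ cos φ₁ cos Δλ) = 323.65°
Δθ = θ₂ − θ₁ = +130.9°

+130.9°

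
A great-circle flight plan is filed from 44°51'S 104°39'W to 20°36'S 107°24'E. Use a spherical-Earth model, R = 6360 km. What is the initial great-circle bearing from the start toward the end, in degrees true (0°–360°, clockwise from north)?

211.6°

N = sin Δλ·cos φ₂ = -0.4967;  D = cos φ₁ sin φ₂ − sin φ₁ cos φ₂ cos Δλ = -0.8090
initial course = atan2(N, D) = 211.55°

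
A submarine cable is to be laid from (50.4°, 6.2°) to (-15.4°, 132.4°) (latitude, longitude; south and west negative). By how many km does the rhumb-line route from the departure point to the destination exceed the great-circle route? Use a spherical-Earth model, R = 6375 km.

Great circle: cos σ = sin φ₁ sin φ₂ + cos φ₁ cos φ₂ cos Δλ,  σ = 2.1743 rad → d_gc = 13861.4 km
Rhumb line: Δψ = -1.2937, q = Δφ/Δψ = 0.8877, d_rh = R√(Δφ²+q²Δλ²) = 14456.2 km
Excess = 14456.2 − 13861.4 = 594.8 ≈ 595 km

595 km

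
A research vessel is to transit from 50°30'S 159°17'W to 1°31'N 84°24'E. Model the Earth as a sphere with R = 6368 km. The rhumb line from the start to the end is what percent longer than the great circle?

5.2%

Great circle: σ = 1.8779 rad → d_gc = Rσ = 11958.6 km
Rhumb: Δφ = +0.9079, Δλ = -2.0301, Δψ = +1.0508, q = Δφ/Δψ = 0.8640 → d_rh = R√(Δφ²+q²Δλ²) = 12576.7 km
Excess = (12576.7 − 11958.6) / 11958.6 = 618.1 / 11958.6 = 5.17% ≈ 5.2%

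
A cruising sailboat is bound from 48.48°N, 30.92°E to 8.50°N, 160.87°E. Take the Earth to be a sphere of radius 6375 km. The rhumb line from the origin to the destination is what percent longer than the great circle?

8.7%

Great circle: σ = 1.8863 rad → d_gc = Rσ = 12025.2 km
Rhumb: Δφ = -0.6978, Δλ = +2.2681, Δψ = -0.8211, q = Δφ/Δψ = 0.8498 → d_rh = R√(Δφ²+q²Δλ²) = 13067.1 km
Excess = (13067.1 − 12025.2) / 12025.2 = 1041.9 / 12025.2 = 8.66% ≈ 8.7%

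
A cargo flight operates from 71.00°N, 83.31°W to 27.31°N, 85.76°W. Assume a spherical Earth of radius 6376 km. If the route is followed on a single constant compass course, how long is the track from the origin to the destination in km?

4865 km

Rhumb course C = atan2(Δλ, Δψ) with Δψ = ln[tan(π/4+φ₂/2)/tan(π/4+φ₁/2)] = -1.2919, Δλ = -0.0428 → C = 181.90°
d = R·|Δφ| / |cos C| = 6376·0.76253 / 0.99945 = 4865 km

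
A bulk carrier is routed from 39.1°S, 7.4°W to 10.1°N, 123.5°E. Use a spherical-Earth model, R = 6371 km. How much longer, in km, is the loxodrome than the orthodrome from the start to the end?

Great circle: cos σ = sin φ₁ sin φ₂ + cos φ₁ cos φ₂ cos Δλ,  σ = 2.2279 rad → d_gc = 14194.0 km
Rhumb line: Δψ = +0.9197, q = Δφ/Δψ = 0.9336, d_rh = R√(Δφ²+q²Δλ²) = 14649.4 km
Excess = 14649.4 − 14194.0 = 455.4 ≈ 455 km

455 km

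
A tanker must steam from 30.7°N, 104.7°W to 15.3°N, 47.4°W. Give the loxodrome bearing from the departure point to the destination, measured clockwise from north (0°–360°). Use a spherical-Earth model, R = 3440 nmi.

106.3°

Meridional parts: M(φ₁)=+0.5635, M(φ₂)=+0.2703 → ΔM = -0.2932;  Δλ = +1.0001 rad
tan C = Δλ / ΔM = -3.4109 → C = 106.34°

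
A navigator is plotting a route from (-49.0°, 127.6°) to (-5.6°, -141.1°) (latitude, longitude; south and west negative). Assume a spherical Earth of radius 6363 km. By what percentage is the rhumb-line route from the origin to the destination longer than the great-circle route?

3.1%

Great circle: σ = 1.5119 rad → d_gc = Rσ = 9620.4 km
Rhumb: Δφ = +0.7575, Δλ = +1.5935, Δψ = +0.8859, q = Δφ/Δψ = 0.8550 → d_rh = R√(Δφ²+q²Δλ²) = 9919.1 km
Excess = (9919.1 − 9620.4) / 9620.4 = 298.7 / 9620.4 = 3.10% ≈ 3.1%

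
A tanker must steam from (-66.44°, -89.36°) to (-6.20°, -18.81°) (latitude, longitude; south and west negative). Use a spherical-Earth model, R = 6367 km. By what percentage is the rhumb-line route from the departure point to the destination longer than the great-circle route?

2.9%

Great circle: σ = 1.3374 rad → d_gc = Rσ = 8515.0 km
Rhumb: Δφ = +1.0514, Δλ = +1.2313, Δψ = +1.4592, q = Δφ/Δψ = 0.7205 → d_rh = R√(Δφ²+q²Δλ²) = 8759.1 km
Excess = (8759.1 − 8515.0) / 8515.0 = 244.1 / 8515.0 = 2.87% ≈ 2.9%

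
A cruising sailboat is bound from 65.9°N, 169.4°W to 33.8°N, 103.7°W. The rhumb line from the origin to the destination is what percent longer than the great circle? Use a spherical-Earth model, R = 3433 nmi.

3.5%

Great circle: σ = 0.8666 rad → d_gc = Rσ = 2975.0 nmi
Rhumb: Δφ = -0.5603, Δλ = +1.1467, Δψ = -0.9168, q = Δφ/Δψ = 0.6111 → d_rh = R√(Δφ²+q²Δλ²) = 3079.9 nmi
Excess = (3079.9 − 2975.0) / 2975.0 = 104.9 / 2975.0 = 3.53% ≈ 3.5%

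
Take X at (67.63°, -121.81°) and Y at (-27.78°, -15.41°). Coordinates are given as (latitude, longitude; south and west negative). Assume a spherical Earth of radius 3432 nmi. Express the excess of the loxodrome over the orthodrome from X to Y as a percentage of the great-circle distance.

4.1%

Great circle: σ = 2.1248 rad → d_gc = Rσ = 7292.2 nmi
Rhumb: Δφ = -1.6652, Δλ = +1.8570, Δψ = -2.1259, q = Δφ/Δψ = 0.7833 → d_rh = R√(Δφ²+q²Δλ²) = 7588.4 nmi
Excess = (7588.4 − 7292.2) / 7292.2 = 296.2 / 7292.2 = 4.06% ≈ 4.1%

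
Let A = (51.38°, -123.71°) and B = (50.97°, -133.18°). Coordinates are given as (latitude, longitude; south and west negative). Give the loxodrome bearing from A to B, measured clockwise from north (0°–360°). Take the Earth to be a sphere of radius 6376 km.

Δψ = ln[tan(π/4+φ₂/2)/tan(π/4+φ₁/2)] = -0.0114
Δλ = -0.1653 rad (taken the short way round)
course = atan2(Δλ, Δψ) = 266.05°

266.0°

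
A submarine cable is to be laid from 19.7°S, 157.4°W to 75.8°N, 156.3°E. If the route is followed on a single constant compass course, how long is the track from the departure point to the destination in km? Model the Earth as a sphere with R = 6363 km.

11175 km

Rhumb course C = atan2(Δλ, Δψ) with Δψ = ln[tan(π/4+φ₂/2)/tan(π/4+φ₁/2)] = +2.4338, Δλ = -0.8081 → C = 341.63°
d = R·|Δφ| / |cos C| = 6363·1.66679 / 0.94905 = 11175 km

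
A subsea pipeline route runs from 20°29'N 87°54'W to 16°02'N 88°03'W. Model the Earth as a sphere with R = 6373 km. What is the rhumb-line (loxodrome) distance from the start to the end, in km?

Rhumb course C = atan2(Δλ, Δψ) with Δψ = ln[tan(π/4+φ₂/2)/tan(π/4+φ₁/2)] = -0.0818, Δλ = -0.0026 → C = 181.83°
d = R·|Δφ| / |cos C| = 6373·0.07767 / 0.99949 = 495 km

495 km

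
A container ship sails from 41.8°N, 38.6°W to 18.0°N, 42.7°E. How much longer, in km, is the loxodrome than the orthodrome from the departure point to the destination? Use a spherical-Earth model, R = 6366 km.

204 km

Great circle: cos σ = sin φ₁ sin φ₂ + cos φ₁ cos φ₂ cos Δλ,  σ = 1.2522 rad → d_gc = 7971.6 km
Rhumb line: Δψ = -0.4850, q = Δφ/Δψ = 0.8564, d_rh = R√(Δφ²+q²Δλ²) = 8175.7 km
Excess = 8175.7 − 7971.6 = 204.1 ≈ 204 km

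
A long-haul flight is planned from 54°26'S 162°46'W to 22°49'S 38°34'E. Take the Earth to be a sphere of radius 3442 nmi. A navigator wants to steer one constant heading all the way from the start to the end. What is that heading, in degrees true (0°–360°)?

284.7°

Meridional parts: M(φ₁)=-1.1371, M(φ₂)=-0.4092 → ΔM = +0.7279;  Δλ = -2.7693 rad
tan C = Δλ / ΔM = -3.8043 → C = 284.73°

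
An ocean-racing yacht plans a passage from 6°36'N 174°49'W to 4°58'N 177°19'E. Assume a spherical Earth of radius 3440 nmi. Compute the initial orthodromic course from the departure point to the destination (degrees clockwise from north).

258.6°

θ = atan2( sin Δλ·cos φ₂ ,  cos φ₁ sin φ₂ − sin φ₁ cos φ₂ cos Δλ )
  = atan2(-0.1364, -0.0274) = 258.63°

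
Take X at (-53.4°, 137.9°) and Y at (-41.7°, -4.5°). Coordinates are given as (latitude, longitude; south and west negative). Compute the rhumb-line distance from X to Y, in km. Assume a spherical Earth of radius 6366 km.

Rhumb course C = atan2(Δλ, Δψ) with Δψ = ln[tan(π/4+φ₂/2)/tan(π/4+φ₁/2)] = +0.3044, Δλ = -2.4853 → C = 276.98°
d = R·|Δφ| / |cos C| = 6366·0.20420 / 0.12155 = 10695 km

10695 km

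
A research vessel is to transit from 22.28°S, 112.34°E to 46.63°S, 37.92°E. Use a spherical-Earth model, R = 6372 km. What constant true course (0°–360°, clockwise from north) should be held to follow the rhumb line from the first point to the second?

248.1°

Meridional parts: M(φ₁)=-0.3990, M(φ₂)=-0.9222 → ΔM = -0.5231;  Δλ = -1.2989 rad
tan C = Δλ / ΔM = +2.4828 → C = 248.06°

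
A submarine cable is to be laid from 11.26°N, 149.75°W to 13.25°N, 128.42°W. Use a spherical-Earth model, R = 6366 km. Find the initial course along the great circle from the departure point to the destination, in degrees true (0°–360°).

82.3°

N = sin Δλ·cos φ₂ = +0.3541;  D = cos φ₁ sin φ₂ − sin φ₁ cos φ₂ cos Δλ = +0.0477
initial course = atan2(N, D) = 82.32°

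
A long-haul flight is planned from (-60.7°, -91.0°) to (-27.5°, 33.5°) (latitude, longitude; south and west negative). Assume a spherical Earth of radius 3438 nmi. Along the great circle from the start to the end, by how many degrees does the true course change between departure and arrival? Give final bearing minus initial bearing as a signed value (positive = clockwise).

At departure: θ₁ = atan2(sin Δλ cos φ₂, cos φ₁ sin φ₂ − sin φ₁ cos φ₂ cos Δλ) = 132.25°
At arrival: θ₂ = atan2(sin Δλ cos φ₁, −cos φ₂ sin φ₁ + sin φ₂ cos φ₁ cos Δλ) = 24.10°
Δθ = θ₂ − θ₁ = -108.2°

-108.2°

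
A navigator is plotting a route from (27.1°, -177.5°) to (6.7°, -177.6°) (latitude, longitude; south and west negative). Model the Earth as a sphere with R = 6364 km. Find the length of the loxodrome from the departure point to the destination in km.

Rhumb course C = atan2(Δλ, Δψ) with Δψ = ln[tan(π/4+φ₂/2)/tan(π/4+φ₁/2)] = -0.3745, Δλ = -0.0017 → C = 180.27°
d = R·|Δφ| / |cos C| = 6364·0.35605 / 0.99999 = 2266 km

2266 km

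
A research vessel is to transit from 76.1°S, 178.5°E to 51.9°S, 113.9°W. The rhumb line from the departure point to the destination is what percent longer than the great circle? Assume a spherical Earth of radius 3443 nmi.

4.9%

Great circle: σ = 0.6087 rad → d_gc = Rσ = 2095.8 nmi
Rhumb: Δφ = +0.4224, Δλ = +1.1798, Δψ = +1.0412, q = Δφ/Δψ = 0.4056 → d_rh = R√(Δφ²+q²Δλ²) = 2197.7 nmi
Excess = (2197.7 − 2095.8) / 2095.8 = 101.9 / 2095.8 = 4.86% ≈ 4.9%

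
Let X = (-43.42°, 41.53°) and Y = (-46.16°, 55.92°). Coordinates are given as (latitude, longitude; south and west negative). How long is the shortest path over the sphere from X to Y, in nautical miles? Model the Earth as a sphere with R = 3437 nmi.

633 nmi

Haversine: a = sin²(Δφ/2)+cos φ₁ cos φ₂ sin²(Δλ/2) = 0.00846;  σ = 2·atan2(√a,√(1−a))
σ = 10.557° → d = Rσ = 3437·0.18426 = 633 nmi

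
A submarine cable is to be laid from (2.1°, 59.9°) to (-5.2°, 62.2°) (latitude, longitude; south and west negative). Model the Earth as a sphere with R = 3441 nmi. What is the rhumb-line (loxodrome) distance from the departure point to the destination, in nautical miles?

460 nmi

Δψ = ln[tan(π/4+φ₂/2)/tan(π/4+φ₁/2)] = -0.1275;  Δφ = -0.1274 rad,  Δλ = +0.0401 rad
q = Δφ/Δψ = 0.9990
d = R·√(Δφ² + q²Δλ²) = 3441·0.13357 = 460 nmi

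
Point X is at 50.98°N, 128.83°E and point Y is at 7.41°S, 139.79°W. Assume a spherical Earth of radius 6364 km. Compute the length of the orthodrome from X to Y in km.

10732 km

Haversine: a = sin²(Δφ/2)+cos φ₁ cos φ₂ sin²(Δλ/2) = 0.55762;  σ = 2·atan2(√a,√(1−a))
σ = 96.617° → d = Rσ = 6364·1.68629 = 10732 km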